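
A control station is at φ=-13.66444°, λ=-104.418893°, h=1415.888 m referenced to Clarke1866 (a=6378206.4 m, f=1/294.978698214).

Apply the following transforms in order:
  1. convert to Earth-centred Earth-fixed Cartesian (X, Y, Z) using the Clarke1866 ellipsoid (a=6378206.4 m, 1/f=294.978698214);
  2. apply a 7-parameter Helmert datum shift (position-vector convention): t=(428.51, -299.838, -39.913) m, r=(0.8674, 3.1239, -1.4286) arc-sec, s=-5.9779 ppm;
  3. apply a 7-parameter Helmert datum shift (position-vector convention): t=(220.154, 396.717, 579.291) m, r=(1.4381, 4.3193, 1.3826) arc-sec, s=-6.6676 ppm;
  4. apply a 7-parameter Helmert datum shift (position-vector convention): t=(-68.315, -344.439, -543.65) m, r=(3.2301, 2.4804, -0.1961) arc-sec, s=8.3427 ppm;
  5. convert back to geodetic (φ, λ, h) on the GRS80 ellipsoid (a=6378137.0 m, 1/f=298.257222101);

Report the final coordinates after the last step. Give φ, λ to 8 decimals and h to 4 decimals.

start: φ=-13.664440°, λ=-104.418893°, h=1415.888 m
→ ECEF (a=6378206.400, f=1/294.978698214): X=-1543913.1490, Y=-6004923.6511, Z=-1497174.8468
→ Helmert 7p (PV): X=-1543539.6745, Y=-6005170.6031, Z=-1497207.6795
→ Helmert 7p (PV): X=-1543300.3283, Y=-6004733.7537, Z=-1496627.9517
→ Helmert 7p (PV): X=-1543405.2251, Y=-6005103.3838, Z=-1497259.5635
→ geod (Bowring, a=6378137.000): φ=-13.66409817°, λ=-104.41393362°, h=1538.3352 m

φ=-13.66409817°, λ=-104.41393362°, h=1538.3352 m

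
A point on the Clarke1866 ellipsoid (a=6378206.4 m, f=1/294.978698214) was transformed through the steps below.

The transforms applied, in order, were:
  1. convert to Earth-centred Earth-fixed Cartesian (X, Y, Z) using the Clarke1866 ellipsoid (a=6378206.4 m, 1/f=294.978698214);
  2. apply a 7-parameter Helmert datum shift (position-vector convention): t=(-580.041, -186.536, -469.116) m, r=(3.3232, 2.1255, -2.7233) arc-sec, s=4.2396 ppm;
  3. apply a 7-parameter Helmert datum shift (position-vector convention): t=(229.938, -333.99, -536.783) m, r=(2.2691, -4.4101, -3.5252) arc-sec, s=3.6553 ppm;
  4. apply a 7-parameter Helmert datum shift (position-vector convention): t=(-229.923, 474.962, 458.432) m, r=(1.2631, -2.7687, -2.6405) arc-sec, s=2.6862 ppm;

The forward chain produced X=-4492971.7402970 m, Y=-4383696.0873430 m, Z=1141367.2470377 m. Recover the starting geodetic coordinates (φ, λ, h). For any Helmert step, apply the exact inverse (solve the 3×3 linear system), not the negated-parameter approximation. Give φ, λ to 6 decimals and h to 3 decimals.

start: X=-4492971.7403, Y=-4383696.0873, Z=1141367.2470 m
→ Helmert⁻¹: X=-4492658.3089, Y=-4384209.7983, Z=1140992.9030
→ Helmert⁻¹: X=-4492772.4902, Y=-4383924.0090, Z=1141669.7994
→ Helmert⁻¹: X=-4492127.2953, Y=-4383759.7954, Z=1142158.4113
→ geod (Bowring, a=6378206.400): φ=10.38194100°, λ=-135.69950100°, h=2230.1330 m

φ=10.381941°, λ=-135.699501°, h=2230.133 m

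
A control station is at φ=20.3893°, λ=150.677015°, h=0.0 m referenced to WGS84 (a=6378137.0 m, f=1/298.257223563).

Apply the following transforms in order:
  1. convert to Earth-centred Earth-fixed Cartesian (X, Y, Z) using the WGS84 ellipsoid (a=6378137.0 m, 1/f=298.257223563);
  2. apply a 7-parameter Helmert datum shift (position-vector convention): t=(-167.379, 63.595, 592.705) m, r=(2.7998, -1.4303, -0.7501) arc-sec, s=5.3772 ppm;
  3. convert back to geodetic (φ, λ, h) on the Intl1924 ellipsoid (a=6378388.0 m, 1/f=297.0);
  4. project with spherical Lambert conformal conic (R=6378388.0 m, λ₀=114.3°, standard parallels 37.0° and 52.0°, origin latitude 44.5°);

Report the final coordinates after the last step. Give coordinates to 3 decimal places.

E=3950859.246 m, N=-1840289.798 m

start: φ=20.389300°, λ=150.677015°, h=0.000 m
→ ECEF (a=6378137.000, f=1/298.257223563): X=-5214635.4946, Y=2929068.2848, Z=2208145.3936
→ Helmert 7p (PV): X=-5214835.5738, Y=2929136.6205, Z=2208753.5711
→ geod (Bowring, a=6378388.000): φ=20.39433246°, λ=150.67738290°, h=166.8532 m
→ lcc (R=6378388.0, λ₀=114.3°): E=3950859.2464, N=-1840289.7981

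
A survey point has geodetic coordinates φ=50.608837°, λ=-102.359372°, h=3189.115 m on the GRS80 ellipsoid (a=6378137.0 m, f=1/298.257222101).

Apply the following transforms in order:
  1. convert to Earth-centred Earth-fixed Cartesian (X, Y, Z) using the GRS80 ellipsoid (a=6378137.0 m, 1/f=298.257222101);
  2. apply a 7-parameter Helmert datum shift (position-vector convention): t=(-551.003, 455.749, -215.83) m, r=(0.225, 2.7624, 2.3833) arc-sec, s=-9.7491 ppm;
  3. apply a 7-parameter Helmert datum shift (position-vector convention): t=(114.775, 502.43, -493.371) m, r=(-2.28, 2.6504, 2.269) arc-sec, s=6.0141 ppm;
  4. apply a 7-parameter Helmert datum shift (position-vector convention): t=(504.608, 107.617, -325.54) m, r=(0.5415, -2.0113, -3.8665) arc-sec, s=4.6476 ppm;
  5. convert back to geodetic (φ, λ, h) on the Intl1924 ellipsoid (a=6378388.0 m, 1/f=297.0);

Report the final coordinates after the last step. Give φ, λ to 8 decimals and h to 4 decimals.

start: φ=50.608837°, λ=-102.359372°, h=3189.115 m
→ ECEF (a=6378137.000, f=1/298.257222101): X=-868537.8666, Y=-3963736.2301, Z=4908509.3308
→ Helmert 7p (PV): X=-868968.8668, Y=-3963257.2280, Z=4908252.9554
→ Helmert 7p (PV): X=-868752.6511, Y=-3962733.9376, Z=4907844.0781
→ Helmert 7p (PV): X=-868374.2206, Y=-3962641.3371, Z=4907522.4732
→ geod (Bowring, a=6378388.000): φ=50.61168621°, λ=-102.36042423°, h=1528.9892 m

φ=50.61168621°, λ=-102.36042423°, h=1528.9892 m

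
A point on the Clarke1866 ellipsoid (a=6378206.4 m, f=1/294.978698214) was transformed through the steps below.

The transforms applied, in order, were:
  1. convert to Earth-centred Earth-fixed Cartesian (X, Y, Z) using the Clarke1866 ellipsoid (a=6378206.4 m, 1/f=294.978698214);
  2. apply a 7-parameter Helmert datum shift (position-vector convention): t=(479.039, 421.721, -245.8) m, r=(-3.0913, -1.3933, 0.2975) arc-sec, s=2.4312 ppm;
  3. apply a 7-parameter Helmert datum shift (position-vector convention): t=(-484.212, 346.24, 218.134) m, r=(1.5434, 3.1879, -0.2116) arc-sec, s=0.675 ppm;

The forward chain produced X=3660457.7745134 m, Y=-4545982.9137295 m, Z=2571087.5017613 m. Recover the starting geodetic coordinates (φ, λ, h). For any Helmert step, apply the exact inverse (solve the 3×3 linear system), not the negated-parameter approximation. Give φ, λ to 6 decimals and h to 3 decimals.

start: X=3660457.7745, Y=-4545982.9137, Z=2571087.5018 m
→ Helmert⁻¹: X=3660904.4442, Y=-4546303.0919, Z=2570958.2313
→ Helmert⁻¹: X=3660427.3156, Y=-4546757.5717, Z=2571104.9119
→ geod (Bowring, a=6378206.400): φ=23.91616100°, λ=-51.16373700°, h=3590.9320 m

φ=23.916161°, λ=-51.163737°, h=3590.932 m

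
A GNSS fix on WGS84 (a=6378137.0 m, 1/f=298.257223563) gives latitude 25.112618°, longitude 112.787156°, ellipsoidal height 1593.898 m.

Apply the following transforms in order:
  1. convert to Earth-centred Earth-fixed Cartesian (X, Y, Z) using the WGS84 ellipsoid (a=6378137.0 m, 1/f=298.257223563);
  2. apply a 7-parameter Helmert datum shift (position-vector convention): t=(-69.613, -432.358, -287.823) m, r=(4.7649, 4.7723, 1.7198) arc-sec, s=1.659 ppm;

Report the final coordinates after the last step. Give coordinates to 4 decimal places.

X=-2238768.4733 m, Y=5328527.0857 m, Z=2690943.5606 m

start: φ=25.112618°, λ=112.787156°, h=1593.898 m
→ ECEF (a=6378137.000, f=1/298.257223563): X=-2238712.9760, Y=5329031.4347, Z=2691052.0170
→ Helmert 7p (PV): X=-2238768.4733, Y=5328527.0857, Z=2690943.5606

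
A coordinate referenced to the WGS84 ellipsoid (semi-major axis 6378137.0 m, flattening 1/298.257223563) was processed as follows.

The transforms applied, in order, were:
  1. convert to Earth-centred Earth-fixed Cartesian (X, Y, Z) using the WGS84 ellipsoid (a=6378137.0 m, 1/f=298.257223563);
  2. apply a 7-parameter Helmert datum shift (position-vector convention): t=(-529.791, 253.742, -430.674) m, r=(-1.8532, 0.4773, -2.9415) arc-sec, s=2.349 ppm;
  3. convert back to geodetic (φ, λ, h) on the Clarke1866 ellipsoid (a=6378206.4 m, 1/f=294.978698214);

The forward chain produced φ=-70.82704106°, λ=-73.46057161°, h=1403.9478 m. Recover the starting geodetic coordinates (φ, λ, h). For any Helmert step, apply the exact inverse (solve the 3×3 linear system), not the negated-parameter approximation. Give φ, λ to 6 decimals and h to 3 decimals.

φ=-70.821565°, λ=-73.447098°, h=969.020 m

start: φ=-70.827041°, λ=-73.460572°, h=1403.948 m
→ ECEF (a=6378206.400, f=1/294.978698214): X=598259.1798, Y=-2014597.1889, Z=-6003114.1626
→ Helmert⁻¹: X=598830.1870, Y=-2014783.7267, Z=-6002686.1046
→ geod (Bowring, a=6378137.000): φ=-70.82156500°, λ=-73.44709800°, h=969.0200 m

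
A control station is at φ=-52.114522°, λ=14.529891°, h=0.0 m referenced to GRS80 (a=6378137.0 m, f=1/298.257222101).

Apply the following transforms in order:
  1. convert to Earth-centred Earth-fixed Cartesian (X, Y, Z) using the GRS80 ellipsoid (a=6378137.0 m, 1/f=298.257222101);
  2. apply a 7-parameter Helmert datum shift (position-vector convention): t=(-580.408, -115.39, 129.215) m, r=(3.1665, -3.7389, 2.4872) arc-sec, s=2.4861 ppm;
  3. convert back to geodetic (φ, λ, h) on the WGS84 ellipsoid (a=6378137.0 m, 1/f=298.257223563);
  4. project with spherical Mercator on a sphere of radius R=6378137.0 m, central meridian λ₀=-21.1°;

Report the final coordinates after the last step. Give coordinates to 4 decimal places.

E=3966517.3470 m, N=-6821267.4841 m

start: φ=-52.114522°, λ=14.529891°, h=0.000 m
→ ECEF (a=6378137.000, f=1/298.257222101): X=3799380.3775, Y=984701.5542, Z=-5010638.4847
→ Helmert 7p (PV): X=3798888.3679, Y=984711.3480, Z=-5010437.7395
→ geod (Bowring, a=6378137.000): φ=-52.11677505°, λ=14.53183158°, h=-449.3936 m
→ merc (R=6378137.0, λ₀=-21.1°): E=3966517.3470, N=-6821267.4841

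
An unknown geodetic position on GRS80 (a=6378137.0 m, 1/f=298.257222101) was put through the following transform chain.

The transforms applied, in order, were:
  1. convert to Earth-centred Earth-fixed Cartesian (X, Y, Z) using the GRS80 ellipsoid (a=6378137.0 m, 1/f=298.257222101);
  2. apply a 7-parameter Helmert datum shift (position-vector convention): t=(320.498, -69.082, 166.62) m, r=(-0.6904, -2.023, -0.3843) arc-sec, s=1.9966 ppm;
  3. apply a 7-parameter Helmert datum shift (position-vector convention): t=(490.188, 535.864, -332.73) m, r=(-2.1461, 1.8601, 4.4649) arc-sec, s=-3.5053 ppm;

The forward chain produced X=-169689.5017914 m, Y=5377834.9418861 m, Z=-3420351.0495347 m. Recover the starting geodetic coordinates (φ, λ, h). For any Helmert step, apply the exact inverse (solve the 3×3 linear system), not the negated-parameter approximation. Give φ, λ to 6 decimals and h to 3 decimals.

φ=-32.618289°, λ=91.814948°, h=3221.735 m

start: X=-169689.5018, Y=5377834.9419, Z=-3420351.0495 m
→ Helmert⁻¹: X=-170033.0442, Y=5377357.1910, Z=-3419975.8920
→ Helmert⁻¹: X=-170396.7648, Y=5377426.6667, Z=-3420116.0130
→ geod (Bowring, a=6378137.000): φ=-32.61828900°, λ=91.81494800°, h=3221.7350 m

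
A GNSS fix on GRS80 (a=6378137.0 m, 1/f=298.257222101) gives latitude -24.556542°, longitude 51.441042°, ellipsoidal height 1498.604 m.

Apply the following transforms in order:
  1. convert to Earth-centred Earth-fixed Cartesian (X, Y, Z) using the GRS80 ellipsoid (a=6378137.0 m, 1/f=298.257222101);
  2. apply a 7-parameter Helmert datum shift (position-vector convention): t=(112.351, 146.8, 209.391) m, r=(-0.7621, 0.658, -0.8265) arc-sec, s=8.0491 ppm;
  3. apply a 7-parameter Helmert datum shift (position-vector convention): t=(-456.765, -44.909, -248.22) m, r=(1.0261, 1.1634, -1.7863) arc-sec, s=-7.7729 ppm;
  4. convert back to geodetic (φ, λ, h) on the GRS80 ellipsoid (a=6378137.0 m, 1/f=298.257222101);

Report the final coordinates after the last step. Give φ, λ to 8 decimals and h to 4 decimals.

φ=-24.55762631°, λ=51.44380109°, h=1393.7872 m

start: φ=-24.556542°, λ=51.441042°, h=1498.604 m
→ ECEF (a=6378137.000, f=1/298.257222101): X=3618971.5174, Y=4540073.5358, Z=-2635098.0295
→ Helmert 7p (PV): X=3619122.7838, Y=4540232.6419, Z=-2634938.1682
→ Helmert 7p (PV): X=3618662.3450, Y=4540134.2078, Z=-2635163.7339
→ geod (Bowring, a=6378137.000): φ=-24.55762631°, λ=51.44380109°, h=1393.7872 m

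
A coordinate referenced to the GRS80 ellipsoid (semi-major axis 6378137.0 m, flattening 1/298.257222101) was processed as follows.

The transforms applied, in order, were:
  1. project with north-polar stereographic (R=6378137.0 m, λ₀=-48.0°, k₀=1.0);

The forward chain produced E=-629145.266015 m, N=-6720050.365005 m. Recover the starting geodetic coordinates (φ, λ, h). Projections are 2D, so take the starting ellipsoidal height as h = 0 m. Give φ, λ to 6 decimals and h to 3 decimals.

φ=34.232717°, λ=-53.348561°, h=0.000 m

start: E=-629145.2660, N=-6720050.3650 m
→ stereo⁻¹: φ=34.23271700°, λ=-53.34856100°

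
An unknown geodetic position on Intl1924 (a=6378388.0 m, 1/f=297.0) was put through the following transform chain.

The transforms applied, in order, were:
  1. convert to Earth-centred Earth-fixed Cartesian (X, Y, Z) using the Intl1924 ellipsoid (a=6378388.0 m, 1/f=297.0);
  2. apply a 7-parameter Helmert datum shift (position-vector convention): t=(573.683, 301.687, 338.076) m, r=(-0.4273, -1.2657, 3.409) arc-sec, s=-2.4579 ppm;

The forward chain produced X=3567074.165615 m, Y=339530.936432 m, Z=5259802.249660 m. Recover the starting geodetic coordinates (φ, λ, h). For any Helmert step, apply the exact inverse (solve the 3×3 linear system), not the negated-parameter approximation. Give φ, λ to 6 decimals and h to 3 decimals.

start: X=3567074.1656, Y=339530.9364, Z=5259802.2497 m
→ Helmert⁻¹: X=3566547.1277, Y=339160.2423, Z=5259455.9182
→ geod (Bowring, a=6378388.000): φ=55.91768500°, λ=5.43219800°, h=43.1280 m

φ=55.917685°, λ=5.432198°, h=43.128 m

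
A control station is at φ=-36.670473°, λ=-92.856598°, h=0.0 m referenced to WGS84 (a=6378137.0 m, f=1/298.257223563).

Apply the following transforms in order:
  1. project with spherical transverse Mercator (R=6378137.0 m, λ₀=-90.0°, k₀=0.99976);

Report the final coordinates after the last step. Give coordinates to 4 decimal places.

start: φ=-36.670473°, λ=-92.856598°, h=0.000 m
→ tm (R=6378137.0, λ₀=-90.0°): E=-255027.6224, N=-4084957.2190

E=-255027.6224 m, N=-4084957.2190 m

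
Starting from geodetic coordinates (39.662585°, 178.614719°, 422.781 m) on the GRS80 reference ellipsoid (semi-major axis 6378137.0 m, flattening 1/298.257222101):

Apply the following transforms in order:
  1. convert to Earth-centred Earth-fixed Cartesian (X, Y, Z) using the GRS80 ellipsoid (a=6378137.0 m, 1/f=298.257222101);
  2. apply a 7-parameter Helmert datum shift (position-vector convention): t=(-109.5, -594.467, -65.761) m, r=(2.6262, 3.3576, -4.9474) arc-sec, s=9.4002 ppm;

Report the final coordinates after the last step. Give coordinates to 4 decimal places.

start: φ=39.662585°, λ=178.614719°, h=422.781 m
→ ECEF (a=6378137.000, f=1/298.257222101): X=-4915592.5128, Y=118870.9558, Z=4049485.8516
→ Helmert 7p (PV): X=-4915679.4506, Y=118343.9519, Z=4049539.6874

X=-4915679.4506 m, Y=118343.9519 m, Z=4049539.6874 m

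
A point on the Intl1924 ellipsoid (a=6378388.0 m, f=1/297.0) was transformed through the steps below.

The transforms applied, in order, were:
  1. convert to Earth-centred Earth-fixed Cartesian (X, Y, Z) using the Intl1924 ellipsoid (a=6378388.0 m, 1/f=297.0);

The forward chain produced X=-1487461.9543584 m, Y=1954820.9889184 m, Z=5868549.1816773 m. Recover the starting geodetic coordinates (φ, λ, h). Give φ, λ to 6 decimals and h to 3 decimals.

start: X=-1487461.9544, Y=1954820.9889, Z=5868549.1817 m
→ geod (Bowring, a=6378388.000): φ=67.42460900°, λ=127.26822400°, h=1797.4630 m

φ=67.424609°, λ=127.268224°, h=1797.463 m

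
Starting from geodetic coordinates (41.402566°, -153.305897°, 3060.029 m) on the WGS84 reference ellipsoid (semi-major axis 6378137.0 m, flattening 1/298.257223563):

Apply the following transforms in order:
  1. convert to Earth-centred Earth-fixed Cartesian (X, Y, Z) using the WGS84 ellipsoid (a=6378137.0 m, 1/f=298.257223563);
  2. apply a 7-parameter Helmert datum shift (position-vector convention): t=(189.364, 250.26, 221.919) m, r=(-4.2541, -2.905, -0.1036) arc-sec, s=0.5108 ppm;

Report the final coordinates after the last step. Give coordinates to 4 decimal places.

start: φ=41.402566°, λ=-153.305897°, h=3060.029 m
→ ECEF (a=6378137.000, f=1/298.257223563): X=-4282540.9752, Y=-2153341.4851, Z=4198085.2442
→ Helmert 7p (PV): X=-4282414.0054, Y=-2153003.5907, Z=4198293.4045

X=-4282414.0054 m, Y=-2153003.5907 m, Z=4198293.4045 m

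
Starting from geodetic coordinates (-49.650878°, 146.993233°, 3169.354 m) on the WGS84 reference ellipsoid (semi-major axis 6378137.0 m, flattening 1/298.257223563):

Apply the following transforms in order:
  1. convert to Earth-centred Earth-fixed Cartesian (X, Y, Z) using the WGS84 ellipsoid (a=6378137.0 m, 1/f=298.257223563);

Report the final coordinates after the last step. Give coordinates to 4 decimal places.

X=-3471482.9477 m, Y=2254990.3464 m, Z=-4840153.6704 m

start: φ=-49.650878°, λ=146.993233°, h=3169.354 m
→ ECEF (a=6378137.000, f=1/298.257223563): X=-3471482.9477, Y=2254990.3464, Z=-4840153.6704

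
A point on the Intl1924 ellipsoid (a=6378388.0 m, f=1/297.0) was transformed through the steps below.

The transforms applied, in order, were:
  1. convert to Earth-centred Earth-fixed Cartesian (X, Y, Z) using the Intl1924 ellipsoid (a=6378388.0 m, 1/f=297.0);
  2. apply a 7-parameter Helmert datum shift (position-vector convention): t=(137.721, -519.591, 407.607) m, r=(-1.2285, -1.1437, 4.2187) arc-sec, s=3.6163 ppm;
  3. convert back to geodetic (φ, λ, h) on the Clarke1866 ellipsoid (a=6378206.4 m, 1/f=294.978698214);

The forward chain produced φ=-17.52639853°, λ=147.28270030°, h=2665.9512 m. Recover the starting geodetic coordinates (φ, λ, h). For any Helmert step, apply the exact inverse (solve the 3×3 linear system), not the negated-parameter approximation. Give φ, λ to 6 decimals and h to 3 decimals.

φ=-17.527618°, λ=147.278078°, h=2948.987 m

start: φ=-17.526399°, λ=147.282700°, h=2665.951 m
→ ECEF (a=6378206.400, f=1/294.978698214): X=-5120886.7218, Y=3289734.7121, Z=-1909153.7715
→ Helmert⁻¹: X=-5120949.2144, Y=3290358.5155, Z=-1909506.4811
→ geod (Bowring, a=6378388.000): φ=-17.52761800°, λ=147.27807800°, h=2948.9870 m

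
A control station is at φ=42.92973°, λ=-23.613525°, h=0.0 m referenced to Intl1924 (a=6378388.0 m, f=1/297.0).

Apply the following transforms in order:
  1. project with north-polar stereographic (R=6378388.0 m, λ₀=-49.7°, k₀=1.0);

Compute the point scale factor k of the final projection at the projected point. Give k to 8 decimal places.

1.18969660

start: φ=42.929730°, λ=-23.613525°, h=0.000 m
→ into stereo (λ₀=-49.7°): φ=42.92973000°, λ−λ₀=26.08647500°
scale k = 1.18969660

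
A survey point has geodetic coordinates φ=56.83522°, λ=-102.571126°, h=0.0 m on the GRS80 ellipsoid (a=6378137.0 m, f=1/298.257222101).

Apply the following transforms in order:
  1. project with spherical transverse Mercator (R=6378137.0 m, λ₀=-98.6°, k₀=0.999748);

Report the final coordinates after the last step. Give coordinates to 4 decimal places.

start: φ=56.835220°, λ=-102.571126°, h=0.000 m
→ tm (R=6378137.0, λ₀=-98.6°): E=-241691.6251, N=6332289.1973

E=-241691.6251 m, N=6332289.1973 m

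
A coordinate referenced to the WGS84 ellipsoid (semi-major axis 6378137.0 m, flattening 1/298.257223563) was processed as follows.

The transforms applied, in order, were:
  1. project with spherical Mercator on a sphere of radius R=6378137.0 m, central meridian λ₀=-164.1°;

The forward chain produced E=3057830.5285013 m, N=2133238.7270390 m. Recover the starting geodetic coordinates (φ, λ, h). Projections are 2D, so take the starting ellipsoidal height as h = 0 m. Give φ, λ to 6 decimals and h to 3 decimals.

φ=18.815608°, λ=-136.631041°, h=0.000 m

start: E=3057830.5285, N=2133238.7270 m
→ merc⁻¹: φ=18.81560800°, λ=-136.63104100°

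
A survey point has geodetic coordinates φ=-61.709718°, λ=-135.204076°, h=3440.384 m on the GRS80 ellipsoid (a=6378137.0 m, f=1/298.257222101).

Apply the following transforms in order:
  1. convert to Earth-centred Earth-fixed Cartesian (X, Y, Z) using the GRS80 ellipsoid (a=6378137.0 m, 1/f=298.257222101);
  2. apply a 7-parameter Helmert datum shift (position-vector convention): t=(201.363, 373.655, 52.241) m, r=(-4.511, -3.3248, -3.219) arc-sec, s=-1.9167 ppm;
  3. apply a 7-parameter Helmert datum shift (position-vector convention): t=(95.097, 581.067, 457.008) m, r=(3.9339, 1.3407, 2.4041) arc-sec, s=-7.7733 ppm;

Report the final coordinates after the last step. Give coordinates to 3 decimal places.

start: φ=-61.709718°, λ=-135.204076°, h=3440.384 m
→ ECEF (a=6378137.000, f=1/298.257222101): X=-2151821.3446, Y=-2136546.9777, Z=-5596285.0118
→ Helmert 7p (PV): X=-2151558.9936, Y=-2136258.0362, Z=-5596210.0036
→ Helmert 7p (PV): X=-2151458.6476, Y=-2135578.7100, Z=-5595736.2524

X=-2151458.648 m, Y=-2135578.710 m, Z=-5595736.252 m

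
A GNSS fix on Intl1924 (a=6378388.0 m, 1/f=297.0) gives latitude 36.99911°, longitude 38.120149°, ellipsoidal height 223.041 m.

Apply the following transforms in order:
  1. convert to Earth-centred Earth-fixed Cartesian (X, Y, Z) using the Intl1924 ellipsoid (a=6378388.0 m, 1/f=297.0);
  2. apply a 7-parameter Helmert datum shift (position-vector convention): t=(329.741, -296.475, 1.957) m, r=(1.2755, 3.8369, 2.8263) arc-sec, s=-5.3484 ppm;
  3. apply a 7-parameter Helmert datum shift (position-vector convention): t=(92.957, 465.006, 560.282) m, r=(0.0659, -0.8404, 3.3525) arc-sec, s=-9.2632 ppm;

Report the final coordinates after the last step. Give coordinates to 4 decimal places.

start: φ=36.999110°, λ=38.120149°, h=223.041 m
→ ECEF (a=6378388.000, f=1/297.0): X=4012621.7001, Y=3148576.6075, Z=3817509.6081
→ Helmert 7p (PV): X=4012957.8497, Y=3148294.6679, Z=3817435.9759
→ Helmert 7p (PV): X=4012946.9104, Y=3148794.5145, Z=3817978.2522

X=4012946.9104 m, Y=3148794.5145 m, Z=3817978.2522 m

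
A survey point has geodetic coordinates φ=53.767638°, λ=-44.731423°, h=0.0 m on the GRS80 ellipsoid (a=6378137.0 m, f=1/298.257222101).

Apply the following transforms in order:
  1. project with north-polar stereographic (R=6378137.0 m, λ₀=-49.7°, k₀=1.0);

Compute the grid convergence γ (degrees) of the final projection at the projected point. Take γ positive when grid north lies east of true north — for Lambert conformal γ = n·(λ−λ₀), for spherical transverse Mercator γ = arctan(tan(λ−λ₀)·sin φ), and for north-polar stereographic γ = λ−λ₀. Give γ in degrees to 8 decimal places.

start: φ=53.767638°, λ=-44.731423°, h=0.000 m
→ into stereo (λ₀=-49.7°): φ=53.76763800°, λ−λ₀=4.96857700°
convergence γ = 4.96857700°

4.96857700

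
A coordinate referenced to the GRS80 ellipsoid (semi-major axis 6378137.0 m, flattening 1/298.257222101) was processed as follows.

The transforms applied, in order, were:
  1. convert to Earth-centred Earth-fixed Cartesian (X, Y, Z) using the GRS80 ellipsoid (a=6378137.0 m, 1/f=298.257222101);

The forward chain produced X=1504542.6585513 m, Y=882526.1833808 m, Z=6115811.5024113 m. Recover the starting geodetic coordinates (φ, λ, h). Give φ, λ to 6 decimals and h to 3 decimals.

φ=74.182636°, λ=30.394794°, h=1336.078 m

start: X=1504542.6586, Y=882526.1834, Z=6115811.5024 m
→ geod (Bowring, a=6378137.000): φ=74.18263600°, λ=30.39479400°, h=1336.0780 m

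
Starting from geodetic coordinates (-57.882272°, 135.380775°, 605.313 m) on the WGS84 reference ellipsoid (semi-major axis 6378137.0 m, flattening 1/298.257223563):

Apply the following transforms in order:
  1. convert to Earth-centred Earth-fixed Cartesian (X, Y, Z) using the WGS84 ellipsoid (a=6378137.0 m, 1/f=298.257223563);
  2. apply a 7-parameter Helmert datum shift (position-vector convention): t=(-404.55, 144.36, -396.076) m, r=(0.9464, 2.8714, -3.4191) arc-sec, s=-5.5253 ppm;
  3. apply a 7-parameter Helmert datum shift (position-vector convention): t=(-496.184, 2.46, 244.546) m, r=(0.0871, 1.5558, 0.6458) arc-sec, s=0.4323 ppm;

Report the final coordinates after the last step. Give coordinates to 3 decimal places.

start: φ=-57.882272°, λ=135.380775°, h=605.313 m
→ ECEF (a=6378137.000, f=1/298.257223563): X=-2419729.9397, Y=2387779.8293, Z=-5379290.6002
→ Helmert 7p (PV): X=-2420156.4241, Y=2387975.7875, Z=-5379612.3135
→ Helmert 7p (PV): X=-2420701.7079, Y=2387973.9741, Z=-5379350.8301

X=-2420701.708 m, Y=2387973.974 m, Z=-5379350.830 m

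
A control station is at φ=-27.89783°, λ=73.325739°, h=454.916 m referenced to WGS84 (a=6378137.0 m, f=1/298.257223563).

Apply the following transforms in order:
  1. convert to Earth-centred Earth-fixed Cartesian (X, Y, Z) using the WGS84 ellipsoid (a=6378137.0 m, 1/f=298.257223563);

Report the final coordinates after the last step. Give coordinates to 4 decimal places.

start: φ=-27.897830°, λ=73.325739°, h=454.916 m
→ ECEF (a=6378137.000, f=1/298.257223563): X=1618696.2664, Y=5404214.8782, Z=-2966716.3647

X=1618696.2664 m, Y=5404214.8782 m, Z=-2966716.3647 m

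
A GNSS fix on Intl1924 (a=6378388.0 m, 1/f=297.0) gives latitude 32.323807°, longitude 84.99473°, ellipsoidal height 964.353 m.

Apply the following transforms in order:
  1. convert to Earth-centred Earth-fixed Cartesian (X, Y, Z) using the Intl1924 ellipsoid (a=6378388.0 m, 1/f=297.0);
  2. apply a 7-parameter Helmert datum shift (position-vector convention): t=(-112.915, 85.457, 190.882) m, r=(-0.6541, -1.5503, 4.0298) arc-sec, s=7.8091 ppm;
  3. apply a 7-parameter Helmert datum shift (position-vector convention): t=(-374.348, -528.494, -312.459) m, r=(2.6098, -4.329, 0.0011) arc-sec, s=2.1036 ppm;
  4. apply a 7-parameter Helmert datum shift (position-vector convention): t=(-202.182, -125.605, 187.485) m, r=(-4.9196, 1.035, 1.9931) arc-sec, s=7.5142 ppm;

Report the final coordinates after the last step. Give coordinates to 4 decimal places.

X=469868.3716 m, Y=5375004.4716 m, Z=3391453.3148 m

start: φ=32.323807°, λ=84.994730°, h=964.353 m
→ ECEF (a=6378388.000, f=1/297.0): X=470786.2595, Y=5375416.9669, Z=3391394.4805
→ Helmert 7p (PV): X=470546.5103, Y=5375564.3537, Z=3391598.3383
→ Helmert 7p (PV): X=470101.9419, Y=5375004.2574, Z=3391370.9049
→ Helmert 7p (PV): X=469868.3716, Y=5375004.4716, Z=3391453.3148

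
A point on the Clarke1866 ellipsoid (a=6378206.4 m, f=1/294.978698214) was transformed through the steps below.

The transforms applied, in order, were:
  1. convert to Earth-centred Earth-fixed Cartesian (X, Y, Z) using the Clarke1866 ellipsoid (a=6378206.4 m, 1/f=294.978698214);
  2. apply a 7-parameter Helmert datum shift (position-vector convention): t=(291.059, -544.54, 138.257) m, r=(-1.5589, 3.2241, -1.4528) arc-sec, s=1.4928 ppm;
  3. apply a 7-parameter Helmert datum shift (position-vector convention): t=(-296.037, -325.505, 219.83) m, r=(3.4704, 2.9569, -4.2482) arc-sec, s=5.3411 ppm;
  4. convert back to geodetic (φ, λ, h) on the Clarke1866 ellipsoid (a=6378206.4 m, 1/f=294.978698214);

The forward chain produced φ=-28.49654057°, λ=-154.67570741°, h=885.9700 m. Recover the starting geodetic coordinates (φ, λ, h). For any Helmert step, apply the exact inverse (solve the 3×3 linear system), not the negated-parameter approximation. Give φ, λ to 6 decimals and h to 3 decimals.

φ=-28.502332°, λ=-154.681479°, h=682.702 m

start: φ=-28.496541°, λ=-154.675707°, h=885.970 m
→ ECEF (a=6378206.400, f=1/294.978698214): X=-5071394.6950, Y=-2399868.4638, Z=-3025234.8934
→ Helmert⁻¹: X=-5070978.7778, Y=-2399685.4873, Z=-3025470.8843
→ Helmert⁻¹: X=-5071198.0740, Y=-2399150.2167, Z=-3025702.0242
→ geod (Bowring, a=6378206.400): φ=-28.50233200°, λ=-154.68147900°, h=682.7020 m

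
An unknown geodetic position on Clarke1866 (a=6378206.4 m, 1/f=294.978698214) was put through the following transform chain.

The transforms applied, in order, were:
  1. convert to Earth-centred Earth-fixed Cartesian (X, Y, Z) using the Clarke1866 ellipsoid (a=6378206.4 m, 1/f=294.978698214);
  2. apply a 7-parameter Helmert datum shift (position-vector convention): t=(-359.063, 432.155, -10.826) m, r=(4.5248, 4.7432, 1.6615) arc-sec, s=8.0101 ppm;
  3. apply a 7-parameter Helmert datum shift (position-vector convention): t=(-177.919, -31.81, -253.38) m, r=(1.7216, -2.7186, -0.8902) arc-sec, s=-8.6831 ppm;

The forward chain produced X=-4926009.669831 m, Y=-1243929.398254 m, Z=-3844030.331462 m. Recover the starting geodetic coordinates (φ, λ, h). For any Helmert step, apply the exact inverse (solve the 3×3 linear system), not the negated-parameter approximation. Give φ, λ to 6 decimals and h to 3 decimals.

start: X=-4926009.6698, Y=-1243929.3983, Z=-3844030.3315 m
→ Helmert⁻¹: X=-4925919.8150, Y=-1243961.7305, Z=-3843735.0205
→ Helmert⁻¹: X=-4925442.9318, Y=-1244428.5630, Z=-3843779.3712
→ geod (Bowring, a=6378206.400): φ=-37.29918600°, λ=-165.82077500°, h=187.8640 m

φ=-37.299186°, λ=-165.820775°, h=187.864 m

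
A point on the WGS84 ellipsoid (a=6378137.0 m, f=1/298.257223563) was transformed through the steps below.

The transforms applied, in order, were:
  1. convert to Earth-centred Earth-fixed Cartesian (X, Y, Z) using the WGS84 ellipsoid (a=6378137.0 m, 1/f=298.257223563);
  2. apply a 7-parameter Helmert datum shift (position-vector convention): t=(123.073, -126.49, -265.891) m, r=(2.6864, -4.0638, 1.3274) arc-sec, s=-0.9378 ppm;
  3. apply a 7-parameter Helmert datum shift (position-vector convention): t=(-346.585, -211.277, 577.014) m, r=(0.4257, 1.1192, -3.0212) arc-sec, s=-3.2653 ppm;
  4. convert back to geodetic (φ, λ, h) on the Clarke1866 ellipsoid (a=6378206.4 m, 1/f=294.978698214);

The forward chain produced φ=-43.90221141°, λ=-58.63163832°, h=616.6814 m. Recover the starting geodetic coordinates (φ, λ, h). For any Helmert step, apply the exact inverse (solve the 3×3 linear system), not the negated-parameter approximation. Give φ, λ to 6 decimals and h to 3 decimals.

start: φ=-43.902211°, λ=-58.631638°, h=616.681 m
→ ECEF (a=6378206.400, f=1/294.978698214): X=2396346.8303, Y=-3930725.4493, Z=-4400494.5352
→ Helmert⁻¹: X=2396782.6924, Y=-3930500.9836, Z=-4401064.8030
→ Helmert⁻¹: X=2396549.8690, Y=-3930450.9185, Z=-4400799.0653
→ geod (Bowring, a=6378137.000): φ=-43.90285000°, λ=-58.62770200°, h=690.3180 m

φ=-43.902850°, λ=-58.627702°, h=690.318 m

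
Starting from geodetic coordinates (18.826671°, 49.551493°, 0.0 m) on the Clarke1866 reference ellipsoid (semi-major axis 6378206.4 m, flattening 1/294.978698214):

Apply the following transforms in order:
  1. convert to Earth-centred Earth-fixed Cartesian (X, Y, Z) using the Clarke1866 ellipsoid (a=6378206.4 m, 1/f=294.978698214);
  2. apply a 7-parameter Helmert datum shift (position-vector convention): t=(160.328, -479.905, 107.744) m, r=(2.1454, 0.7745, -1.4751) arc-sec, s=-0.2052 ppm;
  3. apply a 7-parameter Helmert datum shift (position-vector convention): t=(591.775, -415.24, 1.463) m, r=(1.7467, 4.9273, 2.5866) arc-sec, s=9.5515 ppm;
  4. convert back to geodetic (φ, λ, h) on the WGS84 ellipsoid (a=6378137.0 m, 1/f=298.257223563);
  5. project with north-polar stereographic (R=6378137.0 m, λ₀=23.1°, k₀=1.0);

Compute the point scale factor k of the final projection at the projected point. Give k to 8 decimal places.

1.51205181

start: φ=18.826671°, λ=49.551493°, h=0.000 m
→ ECEF (a=6378206.400, f=1/294.978698214): X=3917950.2535, Y=4595687.4044, Z=2045076.5846
→ Helmert 7p (PV): X=3918150.3226, Y=4595157.2660, Z=2045216.9982
→ Helmert 7p (PV): X=3918770.7542, Y=4594817.7319, Z=2045183.3108
→ geod (Bowring, a=6378137.000): φ=18.82665130°, λ=49.54021590°, h=-43.3210 m
→ into stereo (λ₀=23.1°): φ=18.82665130°, λ−λ₀=26.44021590°
scale k = 1.51205181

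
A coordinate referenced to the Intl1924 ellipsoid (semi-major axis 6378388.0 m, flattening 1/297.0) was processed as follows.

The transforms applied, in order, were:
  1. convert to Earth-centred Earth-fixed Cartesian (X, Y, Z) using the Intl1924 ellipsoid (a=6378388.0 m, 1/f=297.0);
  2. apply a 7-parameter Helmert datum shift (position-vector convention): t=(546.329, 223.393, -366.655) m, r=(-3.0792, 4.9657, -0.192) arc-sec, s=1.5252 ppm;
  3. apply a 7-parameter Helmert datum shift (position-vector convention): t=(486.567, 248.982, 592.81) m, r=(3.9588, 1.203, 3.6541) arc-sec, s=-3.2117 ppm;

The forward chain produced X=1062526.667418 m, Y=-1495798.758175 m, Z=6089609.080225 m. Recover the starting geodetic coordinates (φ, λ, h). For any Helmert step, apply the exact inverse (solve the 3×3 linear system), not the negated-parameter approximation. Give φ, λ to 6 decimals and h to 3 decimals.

start: X=1062526.6674, Y=-1495798.7582, Z=6089609.0802 m
→ Helmert⁻¹: X=1061981.4963, Y=-1495954.4923, Z=6089070.7317
→ Helmert⁻¹: X=1061288.3419, Y=-1496265.5208, Z=6089431.3122
→ geod (Bowring, a=6378388.000): φ=73.34156800°, λ=-54.65224800°, h=1051.4170 m

φ=73.341568°, λ=-54.652248°, h=1051.417 m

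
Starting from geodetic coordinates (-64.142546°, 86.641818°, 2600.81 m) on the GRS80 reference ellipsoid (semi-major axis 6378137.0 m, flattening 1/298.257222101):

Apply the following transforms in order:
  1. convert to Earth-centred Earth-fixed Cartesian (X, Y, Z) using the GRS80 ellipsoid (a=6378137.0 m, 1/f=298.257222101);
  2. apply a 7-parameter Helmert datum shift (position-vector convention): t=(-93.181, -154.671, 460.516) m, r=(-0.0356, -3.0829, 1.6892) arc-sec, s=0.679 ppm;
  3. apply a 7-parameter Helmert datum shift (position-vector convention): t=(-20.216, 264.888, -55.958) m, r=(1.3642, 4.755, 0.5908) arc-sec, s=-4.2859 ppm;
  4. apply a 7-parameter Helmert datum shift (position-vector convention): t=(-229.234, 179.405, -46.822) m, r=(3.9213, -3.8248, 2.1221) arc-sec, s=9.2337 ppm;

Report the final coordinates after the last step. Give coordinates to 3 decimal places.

X=163115.452 m, Y=2786088.128 m, Z=-5718605.490 m

start: φ=-64.142546°, λ=86.641818°, h=2600.810 m
→ ECEF (a=6378137.000, f=1/298.257222101): X=163456.9260, Y=2785633.7926, Z=-5719003.6542
→ Helmert 7p (PV): X=163426.5212, Y=2785481.3646, Z=-5718545.0591
→ Helmert 7p (PV): X=163265.7980, Y=2785772.6037, Z=-5718561.8528
→ Helmert 7p (PV): X=163115.4518, Y=2786088.1280, Z=-5718605.4900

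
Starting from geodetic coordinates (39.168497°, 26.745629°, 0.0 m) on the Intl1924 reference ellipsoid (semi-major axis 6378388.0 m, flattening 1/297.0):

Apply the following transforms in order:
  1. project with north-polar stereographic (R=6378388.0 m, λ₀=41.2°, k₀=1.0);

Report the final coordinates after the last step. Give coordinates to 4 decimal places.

E=-1513044.6046 m, N=-5869789.5296 m

start: φ=39.168497°, λ=26.745629°, h=0.000 m
→ stereo (R=6378388.0, λ₀=41.2°): E=-1513044.6046, N=-5869789.5296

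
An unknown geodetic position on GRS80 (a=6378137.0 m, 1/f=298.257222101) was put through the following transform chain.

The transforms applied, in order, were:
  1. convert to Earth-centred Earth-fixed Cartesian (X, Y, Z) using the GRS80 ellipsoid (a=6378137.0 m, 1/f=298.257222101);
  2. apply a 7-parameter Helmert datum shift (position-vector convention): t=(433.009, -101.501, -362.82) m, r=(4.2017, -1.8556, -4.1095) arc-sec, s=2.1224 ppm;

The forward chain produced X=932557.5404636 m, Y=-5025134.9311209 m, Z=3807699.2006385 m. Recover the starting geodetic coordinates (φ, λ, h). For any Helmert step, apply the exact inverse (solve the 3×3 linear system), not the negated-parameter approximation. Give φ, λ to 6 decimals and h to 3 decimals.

start: X=932557.5405, Y=-5025134.9311, Z=3807699.2006 m
→ Helmert⁻¹: X=932256.9257, Y=-5024926.6177, Z=3808147.9115
→ geod (Bowring, a=6378137.000): φ=36.87560300°, λ=-79.48961800°, h=2981.3330 m

φ=36.875603°, λ=-79.489618°, h=2981.333 m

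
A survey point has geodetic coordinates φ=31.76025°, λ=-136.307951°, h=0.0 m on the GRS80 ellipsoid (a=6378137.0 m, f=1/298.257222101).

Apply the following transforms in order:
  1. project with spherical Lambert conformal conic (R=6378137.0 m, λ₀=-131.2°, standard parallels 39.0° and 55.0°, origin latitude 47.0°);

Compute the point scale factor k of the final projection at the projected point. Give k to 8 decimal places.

1.02424646

start: φ=31.760250°, λ=-136.307951°, h=0.000 m
→ into lcc (λ₀=-131.2°): φ=31.76025000°, λ−λ₀=-5.10795100°
scale k = 1.02424646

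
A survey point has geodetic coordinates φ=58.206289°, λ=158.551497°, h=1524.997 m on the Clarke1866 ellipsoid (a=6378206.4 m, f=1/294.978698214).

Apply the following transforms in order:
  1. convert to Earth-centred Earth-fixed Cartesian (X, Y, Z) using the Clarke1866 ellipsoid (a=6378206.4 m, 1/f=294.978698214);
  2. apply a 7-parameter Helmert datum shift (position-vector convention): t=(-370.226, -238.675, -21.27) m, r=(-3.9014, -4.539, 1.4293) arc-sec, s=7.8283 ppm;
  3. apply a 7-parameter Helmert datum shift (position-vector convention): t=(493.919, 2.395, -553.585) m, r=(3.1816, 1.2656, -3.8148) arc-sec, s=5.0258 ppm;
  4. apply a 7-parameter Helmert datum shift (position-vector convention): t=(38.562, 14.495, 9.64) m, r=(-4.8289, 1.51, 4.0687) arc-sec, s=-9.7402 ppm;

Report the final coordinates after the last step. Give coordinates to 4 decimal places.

X=-3136042.7003 m, Y=1232004.7323 m, Z=5398366.6650 m

start: φ=58.206289°, λ=158.551497°, h=1524.997 m
→ ECEF (a=6378206.400, f=1/294.978698214): X=-3136138.9706, Y=1232103.0371, Z=5398975.0149
→ Helmert 7p (PV): X=-3136661.0942, Y=1231954.3953, Z=5398903.6914
→ Helmert 7p (PV): X=-3136127.0280, Y=1231937.7161, Z=5398415.4890
→ Helmert 7p (PV): X=-3136042.7003, Y=1232004.7323, Z=5398366.6650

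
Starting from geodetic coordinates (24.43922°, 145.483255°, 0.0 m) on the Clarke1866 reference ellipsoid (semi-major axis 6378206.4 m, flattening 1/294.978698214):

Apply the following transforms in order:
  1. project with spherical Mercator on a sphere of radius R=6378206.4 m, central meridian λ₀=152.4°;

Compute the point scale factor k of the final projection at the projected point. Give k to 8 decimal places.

start: φ=24.439220°, λ=145.483255°, h=0.000 m
→ into merc (λ₀=152.4°): φ=24.43922000°, λ−λ₀=-6.91674500°
scale k = 1.09841747

1.09841747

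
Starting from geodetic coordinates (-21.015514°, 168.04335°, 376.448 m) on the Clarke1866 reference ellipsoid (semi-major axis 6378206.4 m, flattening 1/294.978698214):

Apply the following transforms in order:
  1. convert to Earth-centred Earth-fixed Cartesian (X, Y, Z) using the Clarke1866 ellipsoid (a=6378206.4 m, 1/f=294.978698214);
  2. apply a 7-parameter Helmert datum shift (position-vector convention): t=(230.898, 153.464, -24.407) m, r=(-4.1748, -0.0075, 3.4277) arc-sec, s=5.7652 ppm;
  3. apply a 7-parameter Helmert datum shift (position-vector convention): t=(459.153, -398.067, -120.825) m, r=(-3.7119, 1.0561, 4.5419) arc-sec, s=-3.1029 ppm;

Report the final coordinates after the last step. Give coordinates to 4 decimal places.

X=-5827041.7683 m, Y=1233545.6802 m, Z=-2273167.9861 m

start: φ=-21.015514°, λ=168.043350°, h=376.448 m
→ ECEF (a=6378206.400, f=1/294.978698214): X=-5827657.0649, Y=1234099.0725, Z=-2272999.1411
→ Helmert 7p (PV): X=-5827480.1902, Y=1234116.8013, Z=-2273061.8426
→ Helmert 7p (PV): X=-5827041.7683, Y=1233545.6802, Z=-2273167.9861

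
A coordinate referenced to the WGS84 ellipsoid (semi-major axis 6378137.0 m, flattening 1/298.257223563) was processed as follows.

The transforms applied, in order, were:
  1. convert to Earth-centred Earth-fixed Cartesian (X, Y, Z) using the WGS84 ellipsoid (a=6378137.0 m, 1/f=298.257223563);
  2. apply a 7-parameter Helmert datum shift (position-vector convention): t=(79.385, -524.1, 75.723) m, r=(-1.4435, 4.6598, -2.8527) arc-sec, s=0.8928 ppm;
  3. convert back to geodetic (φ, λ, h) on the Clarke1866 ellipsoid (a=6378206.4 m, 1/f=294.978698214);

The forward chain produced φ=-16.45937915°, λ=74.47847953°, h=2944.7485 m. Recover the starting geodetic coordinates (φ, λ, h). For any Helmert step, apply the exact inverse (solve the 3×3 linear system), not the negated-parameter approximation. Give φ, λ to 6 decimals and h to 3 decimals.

φ=-16.456896°, λ=74.480966°, h=3474.644 m

start: φ=-16.459379°, λ=74.478480°, h=2944.748 m
→ ECEF (a=6378206.400, f=1/294.978698214): X=1638066.9526, Y=5898075.1063, Z=-1796262.3949
→ Helmert⁻¹: X=1637945.1054, Y=5898629.1640, Z=-1796258.2304
→ geod (Bowring, a=6378137.000): φ=-16.45689600°, λ=74.48096600°, h=3474.6440 m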